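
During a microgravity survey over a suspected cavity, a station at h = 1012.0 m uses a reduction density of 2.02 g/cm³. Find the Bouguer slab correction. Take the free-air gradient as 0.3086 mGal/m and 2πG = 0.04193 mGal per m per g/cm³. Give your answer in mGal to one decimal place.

85.7

Bouguer slab correction = 0.04193 × 2.02 × 1012.0 = 85.7 mGal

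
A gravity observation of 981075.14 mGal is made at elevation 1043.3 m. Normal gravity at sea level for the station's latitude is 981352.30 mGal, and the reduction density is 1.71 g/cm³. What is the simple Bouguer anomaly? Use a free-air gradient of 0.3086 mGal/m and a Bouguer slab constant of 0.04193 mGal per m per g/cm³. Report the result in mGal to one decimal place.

-30.0

Free-air correction = 0.3086 × 1043.3 = 321.96 mGal
Free-air anomaly = 981075.14 − 981352.30 + (321.96) = 44.80 mGal
Bouguer slab correction = 0.04193 × 1.71 × 1043.3 = 74.80 mGal
Simple Bouguer anomaly = 44.80 − (74.80) = -30.00 mGal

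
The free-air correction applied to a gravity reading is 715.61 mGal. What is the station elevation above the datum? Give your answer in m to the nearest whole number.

h = 715.61 / 0.3086 = 2318.89 m

2319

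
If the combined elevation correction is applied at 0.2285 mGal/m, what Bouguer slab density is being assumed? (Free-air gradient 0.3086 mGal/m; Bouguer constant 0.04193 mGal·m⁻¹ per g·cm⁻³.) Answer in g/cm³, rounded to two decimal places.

0.2285 = 0.3086 − 0.04193 × ρ
ρ = (0.3086 − 0.2285) / 0.04193 = 1.91 g/cm³

1.91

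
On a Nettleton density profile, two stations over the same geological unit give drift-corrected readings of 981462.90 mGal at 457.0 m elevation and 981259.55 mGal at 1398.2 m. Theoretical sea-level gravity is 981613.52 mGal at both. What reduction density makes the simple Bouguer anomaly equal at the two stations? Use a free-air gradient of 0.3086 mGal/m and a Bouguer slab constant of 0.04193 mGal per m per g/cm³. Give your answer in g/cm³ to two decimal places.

2.21

Δg_obs = 981259.55 − 981462.90 = -203.35 mGal over Δh = 1398.2 − 457.0 = 941.2 m
Equal Bouguer anomalies ⇒ Δg_obs + (0.3086 − 0.04193ρ)·Δh = 0
0.3086 − 0.04193ρ = −Δg_obs/Δh = 0.21605
ρ = (0.3086 − 0.21605) / 0.04193 = 2.21 g/cm³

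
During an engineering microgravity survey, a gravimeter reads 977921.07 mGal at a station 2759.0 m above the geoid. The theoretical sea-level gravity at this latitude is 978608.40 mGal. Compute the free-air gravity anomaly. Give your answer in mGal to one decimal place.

Free-air correction = 0.3086 × 2759.0 = 851.43 mGal
Free-air anomaly = 977921.07 − 978608.40 + (851.43) = 164.10 mGal

164.1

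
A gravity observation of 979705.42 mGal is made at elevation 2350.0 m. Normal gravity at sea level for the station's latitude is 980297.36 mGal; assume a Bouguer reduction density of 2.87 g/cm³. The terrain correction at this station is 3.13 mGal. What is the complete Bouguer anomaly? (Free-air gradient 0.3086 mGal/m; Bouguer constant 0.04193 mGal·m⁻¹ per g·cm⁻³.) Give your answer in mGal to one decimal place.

-146.4

Free-air correction = 0.3086 × 2350.0 = 725.21 mGal
Free-air anomaly = 979705.42 − 980297.36 + (725.21) = 133.27 mGal
Bouguer slab correction = 0.04193 × 2.87 × 2350.0 = 282.80 mGal
Simple Bouguer anomaly = 133.27 − (282.80) = -149.53 mGal
Complete Bouguer anomaly = -149.53 + 3.13 = -146.40 mGal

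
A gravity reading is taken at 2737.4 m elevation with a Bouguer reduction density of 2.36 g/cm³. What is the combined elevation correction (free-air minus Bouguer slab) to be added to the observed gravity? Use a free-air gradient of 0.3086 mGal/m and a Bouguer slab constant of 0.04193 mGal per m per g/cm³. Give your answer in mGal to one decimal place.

573.9

Combined gradient = 0.3086 − 0.04193 × 2.36 = 0.2096452 mGal/m
Combined elevation correction = 0.2096452 × 2737.4 = 573.9 mGal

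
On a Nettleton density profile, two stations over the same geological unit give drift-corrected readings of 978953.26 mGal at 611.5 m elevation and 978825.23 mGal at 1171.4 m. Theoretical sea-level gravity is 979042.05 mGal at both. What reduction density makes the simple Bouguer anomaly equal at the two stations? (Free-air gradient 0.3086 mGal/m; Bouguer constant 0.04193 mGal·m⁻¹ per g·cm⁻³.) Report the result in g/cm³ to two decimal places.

1.91

Δg_obs = 978825.23 − 978953.26 = -128.03 mGal over Δh = 1171.4 − 611.5 = 559.9 m
Equal Bouguer anomalies ⇒ Δg_obs + (0.3086 − 0.04193ρ)·Δh = 0
0.3086 − 0.04193ρ = −Δg_obs/Δh = 0.22867
ρ = (0.3086 − 0.22867) / 0.04193 = 1.91 g/cm³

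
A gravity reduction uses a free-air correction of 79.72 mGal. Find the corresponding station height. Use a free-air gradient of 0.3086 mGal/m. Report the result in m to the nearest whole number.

h = 79.72 / 0.3086 = 258.33 m

258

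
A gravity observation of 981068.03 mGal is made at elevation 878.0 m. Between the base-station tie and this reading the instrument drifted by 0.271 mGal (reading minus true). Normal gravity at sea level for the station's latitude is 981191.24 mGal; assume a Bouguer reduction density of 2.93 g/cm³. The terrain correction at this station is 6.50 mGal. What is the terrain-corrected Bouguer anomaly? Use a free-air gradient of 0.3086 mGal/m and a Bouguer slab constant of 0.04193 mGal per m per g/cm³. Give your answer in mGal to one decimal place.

46.1

Drift-corrected reading = 981068.03 − (0.271) = 981067.759 mGal
Free-air correction = 0.3086 × 878.0 = 270.95 mGal
Free-air anomaly = 981067.759 − 981191.24 + (270.95) = 147.469 mGal
Bouguer slab correction = 0.04193 × 2.93 × 878.0 = 107.87 mGal
Simple Bouguer anomaly = 147.469 − (107.87) = 39.599 mGal
Complete Bouguer anomaly = 39.599 + 6.50 = 46.099 mGal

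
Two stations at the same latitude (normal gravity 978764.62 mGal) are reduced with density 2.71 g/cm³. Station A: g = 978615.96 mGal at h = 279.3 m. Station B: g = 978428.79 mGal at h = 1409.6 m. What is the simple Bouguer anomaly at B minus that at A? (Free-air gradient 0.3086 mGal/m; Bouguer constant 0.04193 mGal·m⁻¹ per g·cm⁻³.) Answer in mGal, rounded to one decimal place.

Δg_SB(A) = 978615.96 − 978764.62 + 0.3086×279.3 − 0.04193×2.71×279.3 = -94.20 mGal
Δg_SB(B) = 978428.79 − 978764.62 + 0.3086×1409.6 − 0.04193×2.71×1409.6 = -61.00 mGal
Difference = -61.00 − (-94.20) = 33.20 mGal

33.2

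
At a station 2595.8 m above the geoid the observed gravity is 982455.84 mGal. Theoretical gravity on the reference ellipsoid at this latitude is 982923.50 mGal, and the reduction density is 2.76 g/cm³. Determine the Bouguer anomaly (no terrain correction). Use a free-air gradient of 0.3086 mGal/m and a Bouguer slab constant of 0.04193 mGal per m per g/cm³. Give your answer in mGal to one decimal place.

33.0

Free-air correction = 0.3086 × 2595.8 = 801.06 mGal
Free-air anomaly = 982455.84 − 982923.50 + (801.06) = 333.40 mGal
Bouguer slab correction = 0.04193 × 2.76 × 2595.8 = 300.40 mGal
Simple Bouguer anomaly = 333.40 − (300.40) = 33.00 mGal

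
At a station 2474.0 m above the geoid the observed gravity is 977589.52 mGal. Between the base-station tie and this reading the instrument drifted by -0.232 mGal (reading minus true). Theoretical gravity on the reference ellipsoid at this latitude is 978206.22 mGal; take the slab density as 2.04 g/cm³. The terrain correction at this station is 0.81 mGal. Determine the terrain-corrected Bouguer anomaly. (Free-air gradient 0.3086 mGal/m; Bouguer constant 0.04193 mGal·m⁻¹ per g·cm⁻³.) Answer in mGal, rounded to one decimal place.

-63.8

Drift-corrected reading = 977589.52 − (-0.232) = 977589.752 mGal
Free-air correction = 0.3086 × 2474.0 = 763.48 mGal
Free-air anomaly = 977589.752 − 978206.22 + (763.48) = 147.012 mGal
Bouguer slab correction = 0.04193 × 2.04 × 2474.0 = 211.62 mGal
Simple Bouguer anomaly = 147.012 − (211.62) = -64.608 mGal
Complete Bouguer anomaly = -64.608 + 0.81 = -63.798 mGal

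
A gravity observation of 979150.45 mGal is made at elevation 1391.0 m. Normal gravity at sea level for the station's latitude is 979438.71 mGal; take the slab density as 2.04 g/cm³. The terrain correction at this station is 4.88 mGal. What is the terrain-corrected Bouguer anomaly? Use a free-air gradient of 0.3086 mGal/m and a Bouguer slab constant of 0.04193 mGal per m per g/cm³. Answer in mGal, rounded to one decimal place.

26.9

Free-air correction = 0.3086 × 1391.0 = 429.26 mGal
Free-air anomaly = 979150.45 − 979438.71 + (429.26) = 141.00 mGal
Bouguer slab correction = 0.04193 × 2.04 × 1391.0 = 118.98 mGal
Simple Bouguer anomaly = 141.00 − (118.98) = 22.02 mGal
Complete Bouguer anomaly = 22.02 + 4.88 = 26.90 mGal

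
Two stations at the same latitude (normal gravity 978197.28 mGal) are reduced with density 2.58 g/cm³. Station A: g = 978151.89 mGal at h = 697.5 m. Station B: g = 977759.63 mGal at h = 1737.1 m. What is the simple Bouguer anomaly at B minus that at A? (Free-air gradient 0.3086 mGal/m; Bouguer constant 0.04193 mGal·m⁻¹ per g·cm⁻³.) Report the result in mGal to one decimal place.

Δg_SB(A) = 978151.89 − 978197.28 + 0.3086×697.5 − 0.04193×2.58×697.5 = 94.40 mGal
Δg_SB(B) = 977759.63 − 978197.28 + 0.3086×1737.1 − 0.04193×2.58×1737.1 = -89.50 mGal
Difference = -89.50 − (94.40) = -183.90 mGal

-183.9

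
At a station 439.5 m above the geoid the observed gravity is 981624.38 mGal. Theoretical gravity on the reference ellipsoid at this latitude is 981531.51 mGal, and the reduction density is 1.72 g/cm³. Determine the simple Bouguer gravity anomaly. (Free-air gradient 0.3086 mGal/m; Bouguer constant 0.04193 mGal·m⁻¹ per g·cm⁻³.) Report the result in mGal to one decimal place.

196.8

Free-air correction = 0.3086 × 439.5 = 135.63 mGal
Free-air anomaly = 981624.38 − 981531.51 + (135.63) = 228.50 mGal
Bouguer slab correction = 0.04193 × 1.72 × 439.5 = 31.70 mGal
Simple Bouguer anomaly = 228.50 − (31.70) = 196.80 mGal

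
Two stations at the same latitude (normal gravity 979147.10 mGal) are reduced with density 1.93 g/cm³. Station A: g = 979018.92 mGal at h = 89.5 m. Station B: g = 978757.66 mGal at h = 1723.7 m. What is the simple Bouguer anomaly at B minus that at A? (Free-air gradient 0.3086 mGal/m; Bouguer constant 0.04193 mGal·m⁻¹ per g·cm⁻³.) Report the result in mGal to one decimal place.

Δg_SB(A) = 979018.92 − 979147.10 + 0.3086×89.5 − 0.04193×1.93×89.5 = -107.80 mGal
Δg_SB(B) = 978757.66 − 979147.10 + 0.3086×1723.7 − 0.04193×1.93×1723.7 = 3.00 mGal
Difference = 3.00 − (-107.80) = 110.80 mGal

110.8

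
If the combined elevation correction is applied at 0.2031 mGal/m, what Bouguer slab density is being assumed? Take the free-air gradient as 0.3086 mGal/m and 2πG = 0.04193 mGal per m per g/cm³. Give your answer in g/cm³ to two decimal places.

2.52

0.2031 = 0.3086 − 0.04193 × ρ
ρ = (0.3086 − 0.2031) / 0.04193 = 2.52 g/cm³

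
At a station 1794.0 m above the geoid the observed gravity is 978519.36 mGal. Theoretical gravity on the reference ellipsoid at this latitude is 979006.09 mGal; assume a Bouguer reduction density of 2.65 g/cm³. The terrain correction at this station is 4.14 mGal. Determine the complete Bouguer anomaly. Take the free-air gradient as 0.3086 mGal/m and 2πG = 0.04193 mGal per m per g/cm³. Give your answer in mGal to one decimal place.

-128.3

Free-air correction = 0.3086 × 1794.0 = 553.63 mGal
Free-air anomaly = 978519.36 − 979006.09 + (553.63) = 66.90 mGal
Bouguer slab correction = 0.04193 × 2.65 × 1794.0 = 199.34 mGal
Simple Bouguer anomaly = 66.90 − (199.34) = -132.44 mGal
Complete Bouguer anomaly = -132.44 + 4.14 = -128.30 mGal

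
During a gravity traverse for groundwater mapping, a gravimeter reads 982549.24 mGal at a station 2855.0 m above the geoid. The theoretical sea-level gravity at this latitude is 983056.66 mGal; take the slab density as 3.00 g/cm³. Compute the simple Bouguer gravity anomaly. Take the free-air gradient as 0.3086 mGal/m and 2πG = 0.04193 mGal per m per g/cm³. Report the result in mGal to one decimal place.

14.5

Free-air correction = 0.3086 × 2855.0 = 881.05 mGal
Free-air anomaly = 982549.24 − 983056.66 + (881.05) = 373.63 mGal
Bouguer slab correction = 0.04193 × 3.00 × 2855.0 = 359.13 mGal
Simple Bouguer anomaly = 373.63 − (359.13) = 14.50 mGal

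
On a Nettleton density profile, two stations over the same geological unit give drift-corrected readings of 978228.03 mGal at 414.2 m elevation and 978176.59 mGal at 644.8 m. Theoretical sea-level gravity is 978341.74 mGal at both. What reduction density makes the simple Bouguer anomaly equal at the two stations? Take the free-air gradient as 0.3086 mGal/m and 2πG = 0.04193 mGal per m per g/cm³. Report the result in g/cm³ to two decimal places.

Δg_obs = 978176.59 − 978228.03 = -51.44 mGal over Δh = 644.8 − 414.2 = 230.6 m
Equal Bouguer anomalies ⇒ Δg_obs + (0.3086 − 0.04193ρ)·Δh = 0
0.3086 − 0.04193ρ = −Δg_obs/Δh = 0.22307
ρ = (0.3086 − 0.22307) / 0.04193 = 2.04 g/cm³

2.04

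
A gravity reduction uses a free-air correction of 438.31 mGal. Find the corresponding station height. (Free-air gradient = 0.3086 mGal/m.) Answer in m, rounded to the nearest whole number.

h = 438.31 / 0.3086 = 1420.32 m

1420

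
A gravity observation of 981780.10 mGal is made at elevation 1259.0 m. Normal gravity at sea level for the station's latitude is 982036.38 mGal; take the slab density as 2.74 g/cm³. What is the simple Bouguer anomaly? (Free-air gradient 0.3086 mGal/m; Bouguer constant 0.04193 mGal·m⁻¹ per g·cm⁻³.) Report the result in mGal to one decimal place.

-12.4

Free-air correction = 0.3086 × 1259.0 = 388.53 mGal
Free-air anomaly = 981780.10 − 982036.38 + (388.53) = 132.25 mGal
Bouguer slab correction = 0.04193 × 2.74 × 1259.0 = 144.64 mGal
Simple Bouguer anomaly = 132.25 − (144.64) = -12.39 mGal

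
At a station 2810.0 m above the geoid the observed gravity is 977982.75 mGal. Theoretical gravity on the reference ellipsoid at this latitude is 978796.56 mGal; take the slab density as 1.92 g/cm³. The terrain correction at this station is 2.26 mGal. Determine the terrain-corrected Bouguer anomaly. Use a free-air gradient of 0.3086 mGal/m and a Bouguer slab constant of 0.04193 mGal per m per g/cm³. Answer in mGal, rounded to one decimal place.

Free-air correction = 0.3086 × 2810.0 = 867.17 mGal
Free-air anomaly = 977982.75 − 978796.56 + (867.17) = 53.36 mGal
Bouguer slab correction = 0.04193 × 1.92 × 2810.0 = 226.22 mGal
Simple Bouguer anomaly = 53.36 − (226.22) = -172.86 mGal
Complete Bouguer anomaly = -172.86 + 2.26 = -170.60 mGal

-170.6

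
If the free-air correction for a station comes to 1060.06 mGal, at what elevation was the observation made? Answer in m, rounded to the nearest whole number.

h = 1060.06 / 0.3086 = 3435.06 m

3435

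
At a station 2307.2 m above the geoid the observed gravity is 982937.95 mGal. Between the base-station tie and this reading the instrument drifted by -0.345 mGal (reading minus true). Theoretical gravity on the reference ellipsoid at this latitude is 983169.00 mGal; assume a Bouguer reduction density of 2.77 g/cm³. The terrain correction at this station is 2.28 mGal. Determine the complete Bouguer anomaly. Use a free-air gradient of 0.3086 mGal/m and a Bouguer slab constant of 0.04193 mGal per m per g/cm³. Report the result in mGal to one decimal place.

Drift-corrected reading = 982937.95 − (-0.345) = 982938.295 mGal
Free-air correction = 0.3086 × 2307.2 = 712.00 mGal
Free-air anomaly = 982938.295 − 983169.00 + (712.00) = 481.295 mGal
Bouguer slab correction = 0.04193 × 2.77 × 2307.2 = 267.97 mGal
Simple Bouguer anomaly = 481.295 − (267.97) = 213.325 mGal
Complete Bouguer anomaly = 213.325 + 2.28 = 215.605 mGal

215.6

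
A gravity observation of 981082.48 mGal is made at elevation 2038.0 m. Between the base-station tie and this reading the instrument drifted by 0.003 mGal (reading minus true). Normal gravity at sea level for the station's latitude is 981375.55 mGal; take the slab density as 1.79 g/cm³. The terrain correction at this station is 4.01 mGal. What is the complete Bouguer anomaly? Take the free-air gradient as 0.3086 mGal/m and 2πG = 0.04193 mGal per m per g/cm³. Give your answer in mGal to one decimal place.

186.9

Drift-corrected reading = 981082.48 − (0.003) = 981082.477 mGal
Free-air correction = 0.3086 × 2038.0 = 628.93 mGal
Free-air anomaly = 981082.477 − 981375.55 + (628.93) = 335.857 mGal
Bouguer slab correction = 0.04193 × 1.79 × 2038.0 = 152.96 mGal
Simple Bouguer anomaly = 335.857 − (152.96) = 182.897 mGal
Complete Bouguer anomaly = 182.897 + 4.01 = 186.907 mGal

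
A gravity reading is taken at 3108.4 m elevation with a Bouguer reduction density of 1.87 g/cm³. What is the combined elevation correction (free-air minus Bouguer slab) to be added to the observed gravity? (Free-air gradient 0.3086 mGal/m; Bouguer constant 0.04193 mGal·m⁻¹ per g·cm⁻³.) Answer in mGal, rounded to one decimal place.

Combined gradient = 0.3086 − 0.04193 × 1.87 = 0.2301909 mGal/m
Combined elevation correction = 0.2301909 × 3108.4 = 715.5 mGal

715.5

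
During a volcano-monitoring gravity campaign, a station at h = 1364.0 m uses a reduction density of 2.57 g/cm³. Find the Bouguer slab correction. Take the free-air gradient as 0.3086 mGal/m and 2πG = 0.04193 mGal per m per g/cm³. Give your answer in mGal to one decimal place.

Bouguer slab correction = 0.04193 × 2.57 × 1364.0 = 147.0 mGal

147.0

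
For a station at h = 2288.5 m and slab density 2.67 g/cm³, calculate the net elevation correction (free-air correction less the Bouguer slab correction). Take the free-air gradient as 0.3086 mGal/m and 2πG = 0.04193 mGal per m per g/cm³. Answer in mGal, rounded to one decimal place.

Combined gradient = 0.3086 − 0.04193 × 2.67 = 0.1966469 mGal/m
Combined elevation correction = 0.1966469 × 2288.5 = 450.0 mGal

450.0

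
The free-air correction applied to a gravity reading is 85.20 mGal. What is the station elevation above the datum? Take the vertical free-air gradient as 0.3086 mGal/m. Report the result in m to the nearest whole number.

276

h = 85.20 / 0.3086 = 276.09 m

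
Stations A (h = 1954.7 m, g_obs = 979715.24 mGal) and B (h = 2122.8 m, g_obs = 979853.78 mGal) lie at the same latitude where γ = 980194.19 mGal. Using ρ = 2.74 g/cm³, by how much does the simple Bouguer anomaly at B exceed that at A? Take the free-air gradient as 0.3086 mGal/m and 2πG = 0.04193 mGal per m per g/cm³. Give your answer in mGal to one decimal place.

171.1

Δg_SB(A) = 979715.24 − 980194.19 + 0.3086×1954.7 − 0.04193×2.74×1954.7 = -100.30 mGal
Δg_SB(B) = 979853.78 − 980194.19 + 0.3086×2122.8 − 0.04193×2.74×2122.8 = 70.80 mGal
Difference = 70.80 − (-100.30) = 171.10 mGal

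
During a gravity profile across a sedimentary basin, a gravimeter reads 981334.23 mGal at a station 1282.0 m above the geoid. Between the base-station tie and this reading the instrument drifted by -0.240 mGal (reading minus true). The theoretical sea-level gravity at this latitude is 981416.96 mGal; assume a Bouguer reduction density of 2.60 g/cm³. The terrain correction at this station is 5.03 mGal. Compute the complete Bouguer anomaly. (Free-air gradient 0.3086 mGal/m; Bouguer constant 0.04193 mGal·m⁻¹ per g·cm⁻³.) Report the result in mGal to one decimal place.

Drift-corrected reading = 981334.23 − (-0.240) = 981334.470 mGal
Free-air correction = 0.3086 × 1282.0 = 395.63 mGal
Free-air anomaly = 981334.470 − 981416.96 + (395.63) = 313.140 mGal
Bouguer slab correction = 0.04193 × 2.60 × 1282.0 = 139.76 mGal
Simple Bouguer anomaly = 313.140 − (139.76) = 173.380 mGal
Complete Bouguer anomaly = 173.380 + 5.03 = 178.410 mGal

178.4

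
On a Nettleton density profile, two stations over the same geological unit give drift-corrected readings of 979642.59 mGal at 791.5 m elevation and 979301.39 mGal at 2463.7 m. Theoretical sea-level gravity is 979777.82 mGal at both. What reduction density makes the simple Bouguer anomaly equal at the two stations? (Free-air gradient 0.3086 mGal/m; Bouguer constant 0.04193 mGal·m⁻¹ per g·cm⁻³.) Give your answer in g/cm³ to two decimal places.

2.49

Δg_obs = 979301.39 − 979642.59 = -341.20 mGal over Δh = 2463.7 − 791.5 = 1672.2 m
Equal Bouguer anomalies ⇒ Δg_obs + (0.3086 − 0.04193ρ)·Δh = 0
0.3086 − 0.04193ρ = −Δg_obs/Δh = 0.20404
ρ = (0.3086 − 0.20404) / 0.04193 = 2.49 g/cm³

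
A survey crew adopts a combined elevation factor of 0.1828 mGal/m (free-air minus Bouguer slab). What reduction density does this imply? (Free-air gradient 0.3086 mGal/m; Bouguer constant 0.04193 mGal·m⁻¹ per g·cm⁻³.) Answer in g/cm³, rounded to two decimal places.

3.00

0.1828 = 0.3086 − 0.04193 × ρ
ρ = (0.3086 − 0.1828) / 0.04193 = 3.00 g/cm³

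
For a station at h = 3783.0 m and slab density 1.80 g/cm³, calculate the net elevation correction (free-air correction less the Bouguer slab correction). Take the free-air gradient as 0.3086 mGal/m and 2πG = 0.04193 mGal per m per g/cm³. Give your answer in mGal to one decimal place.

881.9

Combined gradient = 0.3086 − 0.04193 × 1.80 = 0.2331260 mGal/m
Combined elevation correction = 0.2331260 × 3783.0 = 881.9 mGal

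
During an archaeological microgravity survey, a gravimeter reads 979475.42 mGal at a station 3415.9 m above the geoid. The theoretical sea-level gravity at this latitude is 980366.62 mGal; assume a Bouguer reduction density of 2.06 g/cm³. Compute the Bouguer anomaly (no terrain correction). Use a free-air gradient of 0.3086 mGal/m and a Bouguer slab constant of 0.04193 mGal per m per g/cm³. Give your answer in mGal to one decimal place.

-132.1

Free-air correction = 0.3086 × 3415.9 = 1054.15 mGal
Free-air anomaly = 979475.42 − 980366.62 + (1054.15) = 162.95 mGal
Bouguer slab correction = 0.04193 × 2.06 × 3415.9 = 295.05 mGal
Simple Bouguer anomaly = 162.95 − (295.05) = -132.10 mGal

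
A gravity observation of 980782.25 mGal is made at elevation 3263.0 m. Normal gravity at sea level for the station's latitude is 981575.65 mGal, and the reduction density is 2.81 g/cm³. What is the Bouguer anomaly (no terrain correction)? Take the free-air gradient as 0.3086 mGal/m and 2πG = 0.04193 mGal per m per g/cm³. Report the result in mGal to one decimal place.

-170.9

Free-air correction = 0.3086 × 3263.0 = 1006.96 mGal
Free-air anomaly = 980782.25 − 981575.65 + (1006.96) = 213.56 mGal
Bouguer slab correction = 0.04193 × 2.81 × 3263.0 = 384.46 mGal
Simple Bouguer anomaly = 213.56 − (384.46) = -170.90 mGal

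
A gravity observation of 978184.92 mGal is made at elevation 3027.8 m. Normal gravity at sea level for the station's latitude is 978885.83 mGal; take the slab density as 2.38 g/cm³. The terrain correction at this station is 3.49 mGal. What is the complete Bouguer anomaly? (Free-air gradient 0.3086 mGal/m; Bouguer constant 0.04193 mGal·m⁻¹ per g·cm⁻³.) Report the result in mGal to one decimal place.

Free-air correction = 0.3086 × 3027.8 = 934.38 mGal
Free-air anomaly = 978184.92 − 978885.83 + (934.38) = 233.47 mGal
Bouguer slab correction = 0.04193 × 2.38 × 3027.8 = 302.15 mGal
Simple Bouguer anomaly = 233.47 − (302.15) = -68.68 mGal
Complete Bouguer anomaly = -68.68 + 3.49 = -65.19 mGal

-65.2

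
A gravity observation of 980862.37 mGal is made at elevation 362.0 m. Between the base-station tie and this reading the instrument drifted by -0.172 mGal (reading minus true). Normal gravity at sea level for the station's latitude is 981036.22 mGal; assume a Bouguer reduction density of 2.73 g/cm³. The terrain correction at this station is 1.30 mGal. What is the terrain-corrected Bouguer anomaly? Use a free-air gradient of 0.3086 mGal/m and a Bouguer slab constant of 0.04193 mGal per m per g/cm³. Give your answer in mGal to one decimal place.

-102.1

Drift-corrected reading = 980862.37 − (-0.172) = 980862.542 mGal
Free-air correction = 0.3086 × 362.0 = 111.71 mGal
Free-air anomaly = 980862.542 − 981036.22 + (111.71) = -61.968 mGal
Bouguer slab correction = 0.04193 × 2.73 × 362.0 = 41.44 mGal
Simple Bouguer anomaly = -61.968 − (41.44) = -103.408 mGal
Complete Bouguer anomaly = -103.408 + 1.30 = -102.108 mGal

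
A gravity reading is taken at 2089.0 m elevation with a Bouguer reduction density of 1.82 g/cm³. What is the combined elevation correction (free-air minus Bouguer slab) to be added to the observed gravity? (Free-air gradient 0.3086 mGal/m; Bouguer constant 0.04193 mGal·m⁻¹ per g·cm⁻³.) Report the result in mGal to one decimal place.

Combined gradient = 0.3086 − 0.04193 × 1.82 = 0.2322874 mGal/m
Combined elevation correction = 0.2322874 × 2089.0 = 485.2 mGal

485.2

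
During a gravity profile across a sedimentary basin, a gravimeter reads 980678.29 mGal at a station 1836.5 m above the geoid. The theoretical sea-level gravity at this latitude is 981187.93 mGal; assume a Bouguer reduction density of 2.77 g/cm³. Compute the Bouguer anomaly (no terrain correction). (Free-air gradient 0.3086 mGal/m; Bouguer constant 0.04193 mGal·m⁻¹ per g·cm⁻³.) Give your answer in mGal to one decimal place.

Free-air correction = 0.3086 × 1836.5 = 566.74 mGal
Free-air anomaly = 980678.29 − 981187.93 + (566.74) = 57.10 mGal
Bouguer slab correction = 0.04193 × 2.77 × 1836.5 = 213.30 mGal
Simple Bouguer anomaly = 57.10 − (213.30) = -156.20 mGal

-156.2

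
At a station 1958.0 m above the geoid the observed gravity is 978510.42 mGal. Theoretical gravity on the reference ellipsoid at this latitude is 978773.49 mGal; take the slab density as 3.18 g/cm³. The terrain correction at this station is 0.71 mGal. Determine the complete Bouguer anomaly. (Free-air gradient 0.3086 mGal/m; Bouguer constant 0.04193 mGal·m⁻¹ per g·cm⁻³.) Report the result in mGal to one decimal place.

80.8

Free-air correction = 0.3086 × 1958.0 = 604.24 mGal
Free-air anomaly = 978510.42 − 978773.49 + (604.24) = 341.17 mGal
Bouguer slab correction = 0.04193 × 3.18 × 1958.0 = 261.07 mGal
Simple Bouguer anomaly = 341.17 − (261.07) = 80.10 mGal
Complete Bouguer anomaly = 80.10 + 0.71 = 80.81 mGal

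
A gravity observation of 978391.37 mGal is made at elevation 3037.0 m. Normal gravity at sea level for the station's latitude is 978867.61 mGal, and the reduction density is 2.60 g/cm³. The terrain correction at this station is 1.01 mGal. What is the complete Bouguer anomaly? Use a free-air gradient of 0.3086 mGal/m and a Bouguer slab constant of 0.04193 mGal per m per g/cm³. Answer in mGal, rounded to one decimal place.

Free-air correction = 0.3086 × 3037.0 = 937.22 mGal
Free-air anomaly = 978391.37 − 978867.61 + (937.22) = 460.98 mGal
Bouguer slab correction = 0.04193 × 2.60 × 3037.0 = 331.09 mGal
Simple Bouguer anomaly = 460.98 − (331.09) = 129.89 mGal
Complete Bouguer anomaly = 129.89 + 1.01 = 130.90 mGal

130.9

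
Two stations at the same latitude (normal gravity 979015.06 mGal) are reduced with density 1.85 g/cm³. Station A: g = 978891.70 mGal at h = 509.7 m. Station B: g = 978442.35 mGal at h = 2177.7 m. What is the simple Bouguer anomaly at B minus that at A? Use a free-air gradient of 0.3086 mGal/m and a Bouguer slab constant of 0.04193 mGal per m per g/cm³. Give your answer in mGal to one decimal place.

Δg_SB(A) = 978891.70 − 979015.06 + 0.3086×509.7 − 0.04193×1.85×509.7 = -5.60 mGal
Δg_SB(B) = 978442.35 − 979015.06 + 0.3086×2177.7 − 0.04193×1.85×2177.7 = -69.60 mGal
Difference = -69.60 − (-5.60) = -64.00 mGal

-64.0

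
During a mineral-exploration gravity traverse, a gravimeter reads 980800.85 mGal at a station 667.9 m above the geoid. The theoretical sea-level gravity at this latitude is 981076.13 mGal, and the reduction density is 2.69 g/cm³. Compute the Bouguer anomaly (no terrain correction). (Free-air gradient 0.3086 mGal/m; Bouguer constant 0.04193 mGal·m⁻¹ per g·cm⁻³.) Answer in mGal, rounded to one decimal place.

-144.5

Free-air correction = 0.3086 × 667.9 = 206.11 mGal
Free-air anomaly = 980800.85 − 981076.13 + (206.11) = -69.17 mGal
Bouguer slab correction = 0.04193 × 2.69 × 667.9 = 75.33 mGal
Simple Bouguer anomaly = -69.17 − (75.33) = -144.50 mGal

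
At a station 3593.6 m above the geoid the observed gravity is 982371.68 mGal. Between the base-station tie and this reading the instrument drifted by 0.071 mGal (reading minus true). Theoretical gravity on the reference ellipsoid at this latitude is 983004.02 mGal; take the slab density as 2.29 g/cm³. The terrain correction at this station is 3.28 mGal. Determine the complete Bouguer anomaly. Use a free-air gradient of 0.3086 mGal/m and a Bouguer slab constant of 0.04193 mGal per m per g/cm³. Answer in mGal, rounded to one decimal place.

Drift-corrected reading = 982371.68 − (0.071) = 982371.609 mGal
Free-air correction = 0.3086 × 3593.6 = 1108.98 mGal
Free-air anomaly = 982371.609 − 983004.02 + (1108.98) = 476.569 mGal
Bouguer slab correction = 0.04193 × 2.29 × 3593.6 = 345.06 mGal
Simple Bouguer anomaly = 476.569 − (345.06) = 131.509 mGal
Complete Bouguer anomaly = 131.509 + 3.28 = 134.789 mGal

134.8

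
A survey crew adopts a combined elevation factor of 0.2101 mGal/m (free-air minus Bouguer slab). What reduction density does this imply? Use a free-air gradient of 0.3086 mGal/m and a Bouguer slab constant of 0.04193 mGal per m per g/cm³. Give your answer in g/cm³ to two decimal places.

2.35

0.2101 = 0.3086 − 0.04193 × ρ
ρ = (0.3086 − 0.2101) / 0.04193 = 2.35 g/cm³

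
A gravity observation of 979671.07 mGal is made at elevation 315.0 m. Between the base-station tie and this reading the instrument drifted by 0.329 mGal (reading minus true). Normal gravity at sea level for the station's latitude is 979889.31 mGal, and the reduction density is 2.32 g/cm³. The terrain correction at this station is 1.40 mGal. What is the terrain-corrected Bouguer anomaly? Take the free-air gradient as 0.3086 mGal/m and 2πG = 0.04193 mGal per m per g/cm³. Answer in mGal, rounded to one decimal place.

Drift-corrected reading = 979671.07 − (0.329) = 979670.741 mGal
Free-air correction = 0.3086 × 315.0 = 97.21 mGal
Free-air anomaly = 979670.741 − 979889.31 + (97.21) = -121.359 mGal
Bouguer slab correction = 0.04193 × 2.32 × 315.0 = 30.64 mGal
Simple Bouguer anomaly = -121.359 − (30.64) = -151.999 mGal
Complete Bouguer anomaly = -151.999 + 1.40 = -150.599 mGal

-150.6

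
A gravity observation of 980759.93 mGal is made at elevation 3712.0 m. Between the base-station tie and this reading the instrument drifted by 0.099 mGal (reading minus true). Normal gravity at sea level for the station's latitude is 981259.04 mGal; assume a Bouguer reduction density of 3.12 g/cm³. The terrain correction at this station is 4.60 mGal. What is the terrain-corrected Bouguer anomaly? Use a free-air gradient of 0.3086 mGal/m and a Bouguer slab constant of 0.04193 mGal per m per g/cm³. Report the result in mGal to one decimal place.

165.3

Drift-corrected reading = 980759.93 − (0.099) = 980759.831 mGal
Free-air correction = 0.3086 × 3712.0 = 1145.52 mGal
Free-air anomaly = 980759.831 − 981259.04 + (1145.52) = 646.311 mGal
Bouguer slab correction = 0.04193 × 3.12 × 3712.0 = 485.61 mGal
Simple Bouguer anomaly = 646.311 − (485.61) = 160.701 mGal
Complete Bouguer anomaly = 160.701 + 4.60 = 165.301 mGal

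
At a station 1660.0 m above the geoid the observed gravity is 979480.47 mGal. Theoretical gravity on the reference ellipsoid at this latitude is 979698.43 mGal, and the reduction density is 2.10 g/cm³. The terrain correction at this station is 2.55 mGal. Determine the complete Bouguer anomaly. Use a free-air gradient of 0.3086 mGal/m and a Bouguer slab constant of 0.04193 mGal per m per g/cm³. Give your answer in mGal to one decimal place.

Free-air correction = 0.3086 × 1660.0 = 512.28 mGal
Free-air anomaly = 979480.47 − 979698.43 + (512.28) = 294.32 mGal
Bouguer slab correction = 0.04193 × 2.10 × 1660.0 = 146.17 mGal
Simple Bouguer anomaly = 294.32 − (146.17) = 148.15 mGal
Complete Bouguer anomaly = 148.15 + 2.55 = 150.70 mGal

150.7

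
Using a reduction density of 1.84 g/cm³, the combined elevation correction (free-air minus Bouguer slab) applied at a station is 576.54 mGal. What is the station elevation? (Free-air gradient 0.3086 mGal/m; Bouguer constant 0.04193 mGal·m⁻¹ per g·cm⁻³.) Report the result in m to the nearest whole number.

Combined gradient = 0.3086 − 0.04193 × 1.84 = 0.2314488 mGal/m
h = 576.54 / 0.2314488 = 2491.00 m

2491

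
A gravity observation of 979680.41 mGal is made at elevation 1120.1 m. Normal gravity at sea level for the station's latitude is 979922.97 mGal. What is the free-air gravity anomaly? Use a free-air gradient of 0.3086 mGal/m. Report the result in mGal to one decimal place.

103.1

Free-air correction = 0.3086 × 1120.1 = 345.66 mGal
Free-air anomaly = 979680.41 − 979922.97 + (345.66) = 103.10 mGal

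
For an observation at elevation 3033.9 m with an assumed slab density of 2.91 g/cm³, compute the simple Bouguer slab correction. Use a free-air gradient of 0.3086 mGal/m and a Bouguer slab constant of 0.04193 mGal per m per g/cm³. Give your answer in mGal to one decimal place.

Bouguer slab correction = 0.04193 × 2.91 × 3033.9 = 370.2 mGal

370.2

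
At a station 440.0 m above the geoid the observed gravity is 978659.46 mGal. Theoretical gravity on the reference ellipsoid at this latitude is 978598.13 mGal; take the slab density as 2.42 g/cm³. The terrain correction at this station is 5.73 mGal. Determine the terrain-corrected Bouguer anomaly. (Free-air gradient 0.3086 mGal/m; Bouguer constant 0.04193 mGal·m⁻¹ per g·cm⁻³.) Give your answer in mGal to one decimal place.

158.2

Free-air correction = 0.3086 × 440.0 = 135.78 mGal
Free-air anomaly = 978659.46 − 978598.13 + (135.78) = 197.11 mGal
Bouguer slab correction = 0.04193 × 2.42 × 440.0 = 44.65 mGal
Simple Bouguer anomaly = 197.11 − (44.65) = 152.46 mGal
Complete Bouguer anomaly = 152.46 + 5.73 = 158.19 mGal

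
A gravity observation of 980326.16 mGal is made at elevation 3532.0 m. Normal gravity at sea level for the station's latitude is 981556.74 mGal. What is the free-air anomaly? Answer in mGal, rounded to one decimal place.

-140.6

Free-air correction = 0.3086 × 3532.0 = 1089.98 mGal
Free-air anomaly = 980326.16 − 981556.74 + (1089.98) = -140.60 mGal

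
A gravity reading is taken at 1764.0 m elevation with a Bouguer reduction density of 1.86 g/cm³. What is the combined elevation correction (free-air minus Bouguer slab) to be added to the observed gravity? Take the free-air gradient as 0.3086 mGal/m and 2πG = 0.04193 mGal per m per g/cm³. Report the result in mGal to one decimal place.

406.8

Combined gradient = 0.3086 − 0.04193 × 1.86 = 0.2306102 mGal/m
Combined elevation correction = 0.2306102 × 1764.0 = 406.8 mGal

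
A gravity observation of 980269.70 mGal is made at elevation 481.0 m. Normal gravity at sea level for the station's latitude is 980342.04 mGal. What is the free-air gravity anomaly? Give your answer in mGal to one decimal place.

Free-air correction = 0.3086 × 481.0 = 148.44 mGal
Free-air anomaly = 980269.70 − 980342.04 + (148.44) = 76.10 mGal

76.1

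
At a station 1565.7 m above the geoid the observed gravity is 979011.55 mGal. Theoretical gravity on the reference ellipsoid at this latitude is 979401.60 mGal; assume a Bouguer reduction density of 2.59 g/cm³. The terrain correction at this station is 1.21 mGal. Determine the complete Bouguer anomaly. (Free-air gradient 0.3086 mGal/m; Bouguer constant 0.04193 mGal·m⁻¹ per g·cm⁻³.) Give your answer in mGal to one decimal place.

-75.7

Free-air correction = 0.3086 × 1565.7 = 483.18 mGal
Free-air anomaly = 979011.55 − 979401.60 + (483.18) = 93.13 mGal
Bouguer slab correction = 0.04193 × 2.59 × 1565.7 = 170.03 mGal
Simple Bouguer anomaly = 93.13 − (170.03) = -76.90 mGal
Complete Bouguer anomaly = -76.90 + 1.21 = -75.69 mGal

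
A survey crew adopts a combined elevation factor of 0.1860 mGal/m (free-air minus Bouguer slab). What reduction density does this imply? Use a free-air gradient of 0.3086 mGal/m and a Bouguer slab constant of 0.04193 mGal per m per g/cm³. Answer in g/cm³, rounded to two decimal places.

0.1860 = 0.3086 − 0.04193 × ρ
ρ = (0.3086 − 0.1860) / 0.04193 = 2.92 g/cm³

2.92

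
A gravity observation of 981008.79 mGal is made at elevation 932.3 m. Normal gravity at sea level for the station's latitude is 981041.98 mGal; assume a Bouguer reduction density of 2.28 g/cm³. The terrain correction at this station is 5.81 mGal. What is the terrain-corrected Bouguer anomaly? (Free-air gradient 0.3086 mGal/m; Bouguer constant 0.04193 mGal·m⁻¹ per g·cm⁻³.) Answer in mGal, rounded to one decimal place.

Free-air correction = 0.3086 × 932.3 = 287.71 mGal
Free-air anomaly = 981008.79 − 981041.98 + (287.71) = 254.52 mGal
Bouguer slab correction = 0.04193 × 2.28 × 932.3 = 89.13 mGal
Simple Bouguer anomaly = 254.52 − (89.13) = 165.39 mGal
Complete Bouguer anomaly = 165.39 + 5.81 = 171.20 mGal

171.2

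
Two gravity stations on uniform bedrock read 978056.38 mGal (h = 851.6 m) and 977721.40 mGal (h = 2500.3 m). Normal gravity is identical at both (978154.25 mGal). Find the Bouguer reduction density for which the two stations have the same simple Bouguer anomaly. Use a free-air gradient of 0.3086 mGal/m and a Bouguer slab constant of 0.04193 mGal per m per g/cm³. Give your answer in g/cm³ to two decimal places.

2.51

Δg_obs = 977721.40 − 978056.38 = -334.98 mGal over Δh = 2500.3 − 851.6 = 1648.7 m
Equal Bouguer anomalies ⇒ Δg_obs + (0.3086 − 0.04193ρ)·Δh = 0
0.3086 − 0.04193ρ = −Δg_obs/Δh = 0.20318
ρ = (0.3086 − 0.20318) / 0.04193 = 2.51 g/cm³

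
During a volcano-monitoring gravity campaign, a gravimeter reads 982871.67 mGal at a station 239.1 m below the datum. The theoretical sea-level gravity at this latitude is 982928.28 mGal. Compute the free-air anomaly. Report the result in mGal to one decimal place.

Free-air correction = 0.3086 × -239.1 = -73.79 mGal
Free-air anomaly = 982871.67 − 982928.28 + (-73.79) = -130.40 mGal

-130.4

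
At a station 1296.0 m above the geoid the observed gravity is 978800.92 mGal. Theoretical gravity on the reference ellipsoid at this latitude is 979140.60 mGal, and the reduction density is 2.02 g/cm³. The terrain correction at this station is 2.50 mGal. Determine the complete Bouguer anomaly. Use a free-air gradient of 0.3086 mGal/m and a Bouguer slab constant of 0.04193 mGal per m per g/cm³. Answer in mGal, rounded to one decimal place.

-47.0

Free-air correction = 0.3086 × 1296.0 = 399.95 mGal
Free-air anomaly = 978800.92 − 979140.60 + (399.95) = 60.27 mGal
Bouguer slab correction = 0.04193 × 2.02 × 1296.0 = 109.77 mGal
Simple Bouguer anomaly = 60.27 − (109.77) = -49.50 mGal
Complete Bouguer anomaly = -49.50 + 2.50 = -47.00 mGal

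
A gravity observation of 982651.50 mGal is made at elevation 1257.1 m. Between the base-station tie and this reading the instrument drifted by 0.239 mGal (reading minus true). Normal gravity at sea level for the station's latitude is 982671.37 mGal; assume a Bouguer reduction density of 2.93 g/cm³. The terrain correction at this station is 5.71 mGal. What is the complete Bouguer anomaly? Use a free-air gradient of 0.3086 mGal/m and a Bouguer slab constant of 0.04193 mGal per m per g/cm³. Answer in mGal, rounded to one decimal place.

219.1

Drift-corrected reading = 982651.50 − (0.239) = 982651.261 mGal
Free-air correction = 0.3086 × 1257.1 = 387.94 mGal
Free-air anomaly = 982651.261 − 982671.37 + (387.94) = 367.831 mGal
Bouguer slab correction = 0.04193 × 2.93 × 1257.1 = 154.44 mGal
Simple Bouguer anomaly = 367.831 − (154.44) = 213.391 mGal
Complete Bouguer anomaly = 213.391 + 5.71 = 219.101 mGal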